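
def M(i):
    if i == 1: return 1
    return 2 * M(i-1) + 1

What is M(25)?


M(25) = 2 * M(24) + 1
M(24) = 2 * M(23) + 1
M(23) = 2 * M(22) + 1
M(22) = 2 * M(21) + 1
M(21) = 2 * M(20) + 1
M(20) = 2 * M(19) + 1
M(19) = 2 * M(18) + 1
M(18) = 2 * M(17) + 1
M(17) = 2 * M(16) + 1
M(16) = 2 * M(15) + 1
M(15) = 2 * M(14) + 1
M(14) = 2 * M(13) + 1
M(13) = 2 * M(12) + 1
M(12) = 2 * M(11) + 1
M(11) = 2 * M(10) + 1
M(10) = 2 * M(9) + 1
M(9) = 2 * M(8) + 1
M(8) = 2 * M(7) + 1
M(7) = 2 * M(6) + 1
M(6) = 2 * M(5) + 1
M(5) = 2 * M(4) + 1
M(4) = 2 * M(3) + 1
M(3) = 2 * M(2) + 1
M(2) = 2 * M(1) + 1
M(1) = 1  (base case)
M(2) = 2 * 1 + 1 = 3
M(3) = 2 * 3 + 1 = 7
M(4) = 2 * 7 + 1 = 15
M(5) = 2 * 15 + 1 = 31
M(6) = 2 * 31 + 1 = 63
M(7) = 2 * 63 + 1 = 127
M(8) = 2 * 127 + 1 = 255
M(9) = 2 * 255 + 1 = 511
M(10) = 2 * 511 + 1 = 1023
M(11) = 2 * 1023 + 1 = 2047
M(12) = 2 * 2047 + 1 = 4095
M(13) = 2 * 4095 + 1 = 8191
M(14) = 2 * 8191 + 1 = 16383
M(15) = 2 * 16383 + 1 = 32767
M(16) = 2 * 32767 + 1 = 65535
M(17) = 2 * 65535 + 1 = 131071
M(18) = 2 * 131071 + 1 = 262143
M(19) = 2 * 262143 + 1 = 524287
M(20) = 2 * 524287 + 1 = 1048575
M(21) = 2 * 1048575 + 1 = 2097151
M(22) = 2 * 2097151 + 1 = 4194303
M(23) = 2 * 4194303 + 1 = 8388607
M(24) = 2 * 8388607 + 1 = 16777215
M(25) = 2 * 16777215 + 1 = 33554431

33554431


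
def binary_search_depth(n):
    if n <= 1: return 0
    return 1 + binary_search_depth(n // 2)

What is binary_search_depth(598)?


598 / 2 = 299
299 / 2 = 149
149 / 2 = 74
74 / 2 = 37
37 / 2 = 18
18 / 2 = 9
9 / 2 = 4
4 / 2 = 2
2 / 2 = 1
Reached 1 after 9 halvings

9


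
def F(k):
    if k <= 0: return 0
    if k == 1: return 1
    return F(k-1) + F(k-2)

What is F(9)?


Computing F(9) bottom-up:
F(0) = 0
F(1) = 1
F(2) = F(1) + F(0) = 1 + 0 = 1
F(3) = F(2) + F(1) = 1 + 1 = 2
F(4) = F(3) + F(2) = 2 + 1 = 3
F(5) = F(4) + F(3) = 3 + 2 = 5
F(6) = F(5) + F(4) = 5 + 3 = 8
F(7) = F(6) + F(5) = 8 + 5 = 13
F(8) = F(7) + F(6) = 13 + 8 = 21
F(9) = F(8) + F(7) = 21 + 13 = 34

34


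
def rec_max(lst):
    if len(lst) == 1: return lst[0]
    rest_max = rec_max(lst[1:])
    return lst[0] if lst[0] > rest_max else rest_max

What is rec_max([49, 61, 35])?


rec_max([49, 61, 35]): compare 49 with rec_max([61, 35])
rec_max([61, 35]): compare 61 with rec_max([35])
rec_max([35]) = 35  (base case)
Compare 61 with 35 -> 61
Compare 49 with 61 -> 61

61


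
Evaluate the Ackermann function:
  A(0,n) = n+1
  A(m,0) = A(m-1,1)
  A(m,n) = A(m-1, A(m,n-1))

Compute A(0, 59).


A(0, 59) = 60
Result: A(0, 59) = 60

60


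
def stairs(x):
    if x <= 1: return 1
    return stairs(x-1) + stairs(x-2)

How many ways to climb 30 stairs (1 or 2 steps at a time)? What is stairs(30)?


Building up from base cases:
stairs(0) = 1
stairs(1) = 1
stairs(2) = stairs(1) + stairs(0) = 1 + 1 = 2
stairs(3) = stairs(2) + stairs(1) = 2 + 1 = 3
stairs(4) = stairs(3) + stairs(2) = 3 + 2 = 5
stairs(5) = stairs(4) + stairs(3) = 5 + 3 = 8
stairs(6) = stairs(5) + stairs(4) = 8 + 5 = 13
stairs(7) = stairs(6) + stairs(5) = 13 + 8 = 21
stairs(8) = stairs(7) + stairs(6) = 21 + 13 = 34
stairs(9) = stairs(8) + stairs(7) = 34 + 21 = 55
stairs(10) = stairs(9) + stairs(8) = 55 + 34 = 89
stairs(11) = stairs(10) + stairs(9) = 89 + 55 = 144
stairs(12) = stairs(11) + stairs(10) = 144 + 89 = 233
stairs(13) = stairs(12) + stairs(11) = 233 + 144 = 377
stairs(14) = stairs(13) + stairs(12) = 377 + 233 = 610
stairs(15) = stairs(14) + stairs(13) = 610 + 377 = 987
stairs(16) = stairs(15) + stairs(14) = 987 + 610 = 1597
stairs(17) = stairs(16) + stairs(15) = 1597 + 987 = 2584
stairs(18) = stairs(17) + stairs(16) = 2584 + 1597 = 4181
stairs(19) = stairs(18) + stairs(17) = 4181 + 2584 = 6765
stairs(20) = stairs(19) + stairs(18) = 6765 + 4181 = 10946
stairs(21) = stairs(20) + stairs(19) = 10946 + 6765 = 17711
stairs(22) = stairs(21) + stairs(20) = 17711 + 10946 = 28657
stairs(23) = stairs(22) + stairs(21) = 28657 + 17711 = 46368
stairs(24) = stairs(23) + stairs(22) = 46368 + 28657 = 75025
stairs(25) = stairs(24) + stairs(23) = 75025 + 46368 = 121393
stairs(26) = stairs(25) + stairs(24) = 121393 + 75025 = 196418
stairs(27) = stairs(26) + stairs(25) = 196418 + 121393 = 317811
stairs(28) = stairs(27) + stairs(26) = 317811 + 196418 = 514229
stairs(29) = stairs(28) + stairs(27) = 514229 + 317811 = 832040
stairs(30) = stairs(29) + stairs(28) = 832040 + 514229 = 1346269

1346269


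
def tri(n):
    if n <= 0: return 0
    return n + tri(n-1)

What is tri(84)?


tri(84)
= 84 + 83 + 82 + 81 + 80 + 79 + 78 + 77 + 76 + 75 + 74 + 73 + 72 + 71 + 70 + 69 + 68 + 67 + 66 + 65 + 64 + 63 + 62 + 61 + 60 + 59 + 58 + 57 + 56 + 55 + 54 + 53 + 52 + 51 + 50 + 49 + 48 + 47 + 46 + 45 + 44 + 43 + 42 + 41 + 40 + 39 + 38 + 37 + 36 + 35 + 34 + 33 + 32 + 31 + 30 + 29 + 28 + 27 + 26 + 25 + 24 + 23 + 22 + 21 + 20 + 19 + 18 + 17 + 16 + 15 + 14 + 13 + 12 + 11 + 10 + 9 + 8 + 7 + 6 + 5 + 4 + 3 + 2 + 1 + tri(0)
= 84 + 83 + 82 + 81 + 80 + 79 + 78 + 77 + 76 + 75 + 74 + 73 + 72 + 71 + 70 + 69 + 68 + 67 + 66 + 65 + 64 + 63 + 62 + 61 + 60 + 59 + 58 + 57 + 56 + 55 + 54 + 53 + 52 + 51 + 50 + 49 + 48 + 47 + 46 + 45 + 44 + 43 + 42 + 41 + 40 + 39 + 38 + 37 + 36 + 35 + 34 + 33 + 32 + 31 + 30 + 29 + 28 + 27 + 26 + 25 + 24 + 23 + 22 + 21 + 20 + 19 + 18 + 17 + 16 + 15 + 14 + 13 + 12 + 11 + 10 + 9 + 8 + 7 + 6 + 5 + 4 + 3 + 2 + 1 + 0
= 3570

3570


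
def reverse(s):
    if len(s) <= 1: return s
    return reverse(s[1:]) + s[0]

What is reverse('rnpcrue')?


reverse('rnpcrue') = reverse('npcrue') + 'r'
reverse('npcrue') = reverse('pcrue') + 'n'
reverse('pcrue') = reverse('crue') + 'p'
reverse('crue') = reverse('rue') + 'c'
reverse('rue') = reverse('ue') + 'r'
reverse('ue') = reverse('e') + 'u'
reverse('e') = 'e'  (base case)
Concatenating: 'e' + 'u' + 'r' + 'c' + 'p' + 'n' + 'r' = 'eurcpnr'

eurcpnr


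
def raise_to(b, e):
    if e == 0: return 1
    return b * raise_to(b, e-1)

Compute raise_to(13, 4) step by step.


raise_to(13, 4)
= 13 * raise_to(13, 3)
= 13 * 13 * raise_to(13, 2)
= 13 * 13 * 13 * raise_to(13, 1)
= 13 * 13 * 13 * 13 * raise_to(13, 0)
= 13 * 13 * 13 * 13 * 1
= 28561

28561


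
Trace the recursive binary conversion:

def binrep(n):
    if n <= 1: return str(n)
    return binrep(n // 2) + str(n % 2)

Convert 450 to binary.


binrep(450) = binrep(225) + '0'
binrep(225) = binrep(112) + '1'
binrep(112) = binrep(56) + '0'
binrep(56) = binrep(28) + '0'
binrep(28) = binrep(14) + '0'
binrep(14) = binrep(7) + '0'
binrep(7) = binrep(3) + '1'
binrep(3) = binrep(1) + '1'
binrep(1) = '1'  (base case)
Concatenating: '1' + '1' + '1' + '0' + '0' + '0' + '0' + '1' + '0' = '111000010'

111000010


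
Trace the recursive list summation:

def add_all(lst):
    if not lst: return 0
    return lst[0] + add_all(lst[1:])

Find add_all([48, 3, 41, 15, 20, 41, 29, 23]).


add_all([48, 3, 41, 15, 20, 41, 29, 23]) = 48 + add_all([3, 41, 15, 20, 41, 29, 23])
add_all([3, 41, 15, 20, 41, 29, 23]) = 3 + add_all([41, 15, 20, 41, 29, 23])
add_all([41, 15, 20, 41, 29, 23]) = 41 + add_all([15, 20, 41, 29, 23])
add_all([15, 20, 41, 29, 23]) = 15 + add_all([20, 41, 29, 23])
add_all([20, 41, 29, 23]) = 20 + add_all([41, 29, 23])
add_all([41, 29, 23]) = 41 + add_all([29, 23])
add_all([29, 23]) = 29 + add_all([23])
add_all([23]) = 23 + add_all([])
add_all([]) = 0  (base case)
Total: 48 + 3 + 41 + 15 + 20 + 41 + 29 + 23 + 0 = 220

220


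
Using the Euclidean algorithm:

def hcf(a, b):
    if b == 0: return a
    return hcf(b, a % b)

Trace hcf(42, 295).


hcf(42, 295) = hcf(295, 42)
hcf(295, 42) = hcf(42, 1)
hcf(42, 1) = hcf(1, 0)
hcf(1, 0) = 1  (base case)

1


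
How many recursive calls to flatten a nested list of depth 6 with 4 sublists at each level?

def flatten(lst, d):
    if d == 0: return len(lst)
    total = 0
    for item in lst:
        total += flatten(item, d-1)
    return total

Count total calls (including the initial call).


At depth 0 (root): 1 call
At depth 1: each of 1 parents calls flatten on 4 children = 4 calls
At depth 2: each of 4 parents calls flatten on 4 children = 16 calls
At depth 3: each of 16 parents calls flatten on 4 children = 64 calls
At depth 4: each of 64 parents calls flatten on 4 children = 256 calls
At depth 5: each of 256 parents calls flatten on 4 children = 1024 calls
At depth 6: each of 1024 parents calls flatten on 4 children = 4096 calls
Total: 1 + 4 + 16 + 64 + 256 + 1024 + 4096 = 5461

5461


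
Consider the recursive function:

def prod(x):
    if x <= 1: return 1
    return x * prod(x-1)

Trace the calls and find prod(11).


prod(11)
= 11 * prod(10)
= 11 * 10 * prod(9)
= 11 * 10 * 9 * prod(8)
= 11 * 10 * 9 * 8 * prod(7)
= 11 * 10 * 9 * 8 * 7 * prod(6)
= 11 * 10 * 9 * 8 * 7 * 6 * prod(5)
= 11 * 10 * 9 * 8 * 7 * 6 * 5 * prod(4)
= 11 * 10 * 9 * 8 * 7 * 6 * 5 * 4 * prod(3)
= 11 * 10 * 9 * 8 * 7 * 6 * 5 * 4 * 3 * prod(2)
= 11 * 10 * 9 * 8 * 7 * 6 * 5 * 4 * 3 * 2 * prod(1)
= 11 * 10 * 9 * 8 * 7 * 6 * 5 * 4 * 3 * 2 * 1
= 39916800

39916800


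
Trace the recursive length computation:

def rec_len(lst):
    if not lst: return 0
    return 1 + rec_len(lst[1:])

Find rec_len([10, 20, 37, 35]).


rec_len([10, 20, 37, 35]) = 1 + rec_len([20, 37, 35])
rec_len([20, 37, 35]) = 1 + rec_len([37, 35])
rec_len([37, 35]) = 1 + rec_len([35])
rec_len([35]) = 1 + rec_len([])
rec_len([]) = 0  (base case)
Unwinding: 1 + 1 + 1 + 1 + 0 = 4

4


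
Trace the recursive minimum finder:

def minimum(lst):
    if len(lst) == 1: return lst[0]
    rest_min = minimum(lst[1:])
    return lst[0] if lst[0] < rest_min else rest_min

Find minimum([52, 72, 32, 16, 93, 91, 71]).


minimum([52, 72, 32, 16, 93, 91, 71]): compare 52 with minimum([72, 32, 16, 93, 91, 71])
minimum([72, 32, 16, 93, 91, 71]): compare 72 with minimum([32, 16, 93, 91, 71])
minimum([32, 16, 93, 91, 71]): compare 32 with minimum([16, 93, 91, 71])
minimum([16, 93, 91, 71]): compare 16 with minimum([93, 91, 71])
minimum([93, 91, 71]): compare 93 with minimum([91, 71])
minimum([91, 71]): compare 91 with minimum([71])
minimum([71]) = 71  (base case)
Compare 91 with 71 -> 71
Compare 93 with 71 -> 71
Compare 16 with 71 -> 16
Compare 32 with 16 -> 16
Compare 72 with 16 -> 16
Compare 52 with 16 -> 16

16


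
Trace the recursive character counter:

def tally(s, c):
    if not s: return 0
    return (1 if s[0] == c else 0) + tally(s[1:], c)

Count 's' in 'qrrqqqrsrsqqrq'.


s[0]='q' != 's' -> 0
s[0]='r' != 's' -> 0
s[0]='r' != 's' -> 0
s[0]='q' != 's' -> 0
s[0]='q' != 's' -> 0
s[0]='q' != 's' -> 0
s[0]='r' != 's' -> 0
s[0]='s' == 's' -> 1
s[0]='r' != 's' -> 0
s[0]='s' == 's' -> 1
s[0]='q' != 's' -> 0
s[0]='q' != 's' -> 0
s[0]='r' != 's' -> 0
s[0]='q' != 's' -> 0
Sum: 0 + 0 + 0 + 0 + 0 + 0 + 0 + 1 + 0 + 1 + 0 + 0 + 0 + 0 = 2

2


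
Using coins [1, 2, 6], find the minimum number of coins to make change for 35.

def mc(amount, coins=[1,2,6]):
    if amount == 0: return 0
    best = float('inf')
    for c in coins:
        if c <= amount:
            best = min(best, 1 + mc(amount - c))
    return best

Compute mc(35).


Building up with DP:
mc(0) = 0
mc(1) = min(1+mc(0)=1+0=1) = 1
mc(2) = min(1+mc(1)=1+1=2, 1+mc(0)=1+0=1) = 1
mc(3) = min(1+mc(2)=1+1=2, 1+mc(1)=1+1=2) = 2
mc(4) = min(1+mc(3)=1+2=3, 1+mc(2)=1+1=2) = 2
mc(5) = min(1+mc(4)=1+2=3, 1+mc(3)=1+2=3) = 3
mc(6) = min(1+mc(5)=1+3=4, 1+mc(4)=1+2=3, 1+mc(0)=1+0=1) = 1
mc(7) = min(1+mc(6)=1+1=2, 1+mc(5)=1+3=4, 1+mc(1)=1+1=2) = 2
mc(8) = min(1+mc(7)=1+2=3, 1+mc(6)=1+1=2, 1+mc(2)=1+1=2) = 2
mc(9) = min(1+mc(8)=1+2=3, 1+mc(7)=1+2=3, 1+mc(3)=1+2=3) = 3
mc(10) = min(1+mc(9)=1+3=4, 1+mc(8)=1+2=3, 1+mc(4)=1+2=3) = 3
mc(11) = min(1+mc(10)=1+3=4, 1+mc(9)=1+3=4, 1+mc(5)=1+3=4) = 4
mc(12) = min(1+mc(11)=1+4=5, 1+mc(10)=1+3=4, 1+mc(6)=1+1=2) = 2
mc(13) = min(1+mc(12)=1+2=3, 1+mc(11)=1+4=5, 1+mc(7)=1+2=3) = 3
mc(14) = min(1+mc(13)=1+3=4, 1+mc(12)=1+2=3, 1+mc(8)=1+2=3) = 3
mc(15) = min(1+mc(14)=1+3=4, 1+mc(13)=1+3=4, 1+mc(9)=1+3=4) = 4
mc(16) = min(1+mc(15)=1+4=5, 1+mc(14)=1+3=4, 1+mc(10)=1+3=4) = 4
mc(17) = min(1+mc(16)=1+4=5, 1+mc(15)=1+4=5, 1+mc(11)=1+4=5) = 5
mc(18) = min(1+mc(17)=1+5=6, 1+mc(16)=1+4=5, 1+mc(12)=1+2=3) = 3
mc(19) = min(1+mc(18)=1+3=4, 1+mc(17)=1+5=6, 1+mc(13)=1+3=4) = 4
mc(20) = min(1+mc(19)=1+4=5, 1+mc(18)=1+3=4, 1+mc(14)=1+3=4) = 4
mc(21) = min(1+mc(20)=1+4=5, 1+mc(19)=1+4=5, 1+mc(15)=1+4=5) = 5
mc(22) = min(1+mc(21)=1+5=6, 1+mc(20)=1+4=5, 1+mc(16)=1+4=5) = 5
mc(23) = min(1+mc(22)=1+5=6, 1+mc(21)=1+5=6, 1+mc(17)=1+5=6) = 6
mc(24) = min(1+mc(23)=1+6=7, 1+mc(22)=1+5=6, 1+mc(18)=1+3=4) = 4
mc(25) = min(1+mc(24)=1+4=5, 1+mc(23)=1+6=7, 1+mc(19)=1+4=5) = 5
mc(26) = min(1+mc(25)=1+5=6, 1+mc(24)=1+4=5, 1+mc(20)=1+4=5) = 5
mc(27) = min(1+mc(26)=1+5=6, 1+mc(25)=1+5=6, 1+mc(21)=1+5=6) = 6
mc(28) = min(1+mc(27)=1+6=7, 1+mc(26)=1+5=6, 1+mc(22)=1+5=6) = 6
mc(29) = min(1+mc(28)=1+6=7, 1+mc(27)=1+6=7, 1+mc(23)=1+6=7) = 7
mc(30) = min(1+mc(29)=1+7=8, 1+mc(28)=1+6=7, 1+mc(24)=1+4=5) = 5
mc(31) = min(1+mc(30)=1+5=6, 1+mc(29)=1+7=8, 1+mc(25)=1+5=6) = 6
mc(32) = min(1+mc(31)=1+6=7, 1+mc(30)=1+5=6, 1+mc(26)=1+5=6) = 6
mc(33) = min(1+mc(32)=1+6=7, 1+mc(31)=1+6=7, 1+mc(27)=1+6=7) = 7
mc(34) = min(1+mc(33)=1+7=8, 1+mc(32)=1+6=7, 1+mc(28)=1+6=7) = 7
mc(35) = min(1+mc(34)=1+7=8, 1+mc(33)=1+7=8, 1+mc(29)=1+7=8) = 8

8


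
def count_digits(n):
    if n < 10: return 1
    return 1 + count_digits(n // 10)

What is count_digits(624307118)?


count_digits(624307118) = 1 + count_digits(62430711)
count_digits(62430711) = 1 + count_digits(6243071)
count_digits(6243071) = 1 + count_digits(624307)
count_digits(624307) = 1 + count_digits(62430)
count_digits(62430) = 1 + count_digits(6243)
count_digits(6243) = 1 + count_digits(624)
count_digits(624) = 1 + count_digits(62)
count_digits(62) = 1 + count_digits(6)
count_digits(6) = 1  (base case: 6 < 10)
Unwinding: 1 + 1 + 1 + 1 + 1 + 1 + 1 + 1 + 1 = 9

9


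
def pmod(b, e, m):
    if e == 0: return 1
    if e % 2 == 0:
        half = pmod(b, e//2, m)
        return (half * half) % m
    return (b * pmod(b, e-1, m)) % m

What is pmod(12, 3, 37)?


pmod(12, 3, 37): e is odd, compute pmod(12, 2, 37)
  pmod(12, 2, 37): e is even, compute pmod(12, 1, 37)
    pmod(12, 1, 37): e is odd, compute pmod(12, 0, 37)
      pmod(12, 0, 37) = 1
    (12 * 1) % 37 = 12
  half=12, (12*12) % 37 = 33
(12 * 33) % 37 = 26

26


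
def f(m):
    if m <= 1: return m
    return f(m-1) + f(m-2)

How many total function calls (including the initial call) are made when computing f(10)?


Let C(n) = total calls for f(n)
C(0) = 1, C(1) = 1
C(2) = 1 + C(1) + C(0) = 1 + 1 + 1 = 3
C(3) = 1 + C(2) + C(1) = 1 + 3 + 1 = 5
C(4) = 1 + C(3) + C(2) = 1 + 5 + 3 = 9
C(5) = 1 + C(4) + C(3) = 1 + 9 + 5 = 15
C(6) = 1 + C(5) + C(4) = 1 + 15 + 9 = 25
C(7) = 1 + C(6) + C(5) = 1 + 25 + 15 = 41
C(8) = 1 + C(7) + C(6) = 1 + 41 + 25 = 67
C(9) = 1 + C(8) + C(7) = 1 + 67 + 41 = 109
C(10) = 1 + C(9) + C(8) = 1 + 109 + 67 = 177

177


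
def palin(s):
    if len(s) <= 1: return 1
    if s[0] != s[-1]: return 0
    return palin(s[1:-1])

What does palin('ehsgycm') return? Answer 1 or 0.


palin('ehsgycm'): s[0]='e' != s[-1]='m' -> return 0
Result: 0 (not a palindrome)

0


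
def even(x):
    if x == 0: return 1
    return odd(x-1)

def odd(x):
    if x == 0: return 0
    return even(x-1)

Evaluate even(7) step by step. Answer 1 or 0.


even(7) = odd(6)
odd(6) = even(5)
even(5) = odd(4)
odd(4) = even(3)
even(3) = odd(2)
odd(2) = even(1)
even(1) = odd(0)
odd(0) = 0  (base case)
Result: 0

0


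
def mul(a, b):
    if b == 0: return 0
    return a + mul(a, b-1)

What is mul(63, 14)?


mul(63, 14) = 63 + mul(63, 13)
mul(63, 13) = 63 + mul(63, 12)
mul(63, 12) = 63 + mul(63, 11)
mul(63, 11) = 63 + mul(63, 10)
mul(63, 10) = 63 + mul(63, 9)
mul(63, 9) = 63 + mul(63, 8)
mul(63, 8) = 63 + mul(63, 7)
mul(63, 7) = 63 + mul(63, 6)
mul(63, 6) = 63 + mul(63, 5)
mul(63, 5) = 63 + mul(63, 4)
mul(63, 4) = 63 + mul(63, 3)
mul(63, 3) = 63 + mul(63, 2)
mul(63, 2) = 63 + mul(63, 1)
mul(63, 1) = 63 + mul(63, 0)
mul(63, 0) = 0  (base case)
Total: 63 + 63 + 63 + 63 + 63 + 63 + 63 + 63 + 63 + 63 + 63 + 63 + 63 + 63 + 0 = 882

882


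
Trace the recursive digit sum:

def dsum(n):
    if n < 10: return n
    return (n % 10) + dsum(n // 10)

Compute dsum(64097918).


dsum(64097918) = 8 + dsum(6409791)
dsum(6409791) = 1 + dsum(640979)
dsum(640979) = 9 + dsum(64097)
dsum(64097) = 7 + dsum(6409)
dsum(6409) = 9 + dsum(640)
dsum(640) = 0 + dsum(64)
dsum(64) = 4 + dsum(6)
dsum(6) = 6  (base case)
Total: 8 + 1 + 9 + 7 + 9 + 0 + 4 + 6 = 44

44


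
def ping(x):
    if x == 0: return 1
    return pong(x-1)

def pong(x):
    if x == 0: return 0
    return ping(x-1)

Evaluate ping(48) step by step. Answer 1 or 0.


ping(48) = pong(47)
pong(47) = ping(46)
ping(46) = pong(45)
pong(45) = ping(44)
ping(44) = pong(43)
pong(43) = ping(42)
ping(42) = pong(41)
pong(41) = ping(40)
ping(40) = pong(39)
pong(39) = ping(38)
ping(38) = pong(37)
pong(37) = ping(36)
ping(36) = pong(35)
pong(35) = ping(34)
ping(34) = pong(33)
pong(33) = ping(32)
ping(32) = pong(31)
pong(31) = ping(30)
ping(30) = pong(29)
pong(29) = ping(28)
ping(28) = pong(27)
pong(27) = ping(26)
ping(26) = pong(25)
pong(25) = ping(24)
ping(24) = pong(23)
pong(23) = ping(22)
ping(22) = pong(21)
pong(21) = ping(20)
ping(20) = pong(19)
pong(19) = ping(18)
ping(18) = pong(17)
pong(17) = ping(16)
ping(16) = pong(15)
pong(15) = ping(14)
ping(14) = pong(13)
pong(13) = ping(12)
ping(12) = pong(11)
pong(11) = ping(10)
ping(10) = pong(9)
pong(9) = ping(8)
ping(8) = pong(7)
pong(7) = ping(6)
ping(6) = pong(5)
pong(5) = ping(4)
ping(4) = pong(3)
pong(3) = ping(2)
ping(2) = pong(1)
pong(1) = ping(0)
ping(0) = 1  (base case)
Result: 1

1


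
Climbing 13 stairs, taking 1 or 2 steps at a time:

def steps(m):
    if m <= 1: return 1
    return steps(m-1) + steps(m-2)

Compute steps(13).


Building up from base cases:
steps(0) = 1
steps(1) = 1
steps(2) = steps(1) + steps(0) = 1 + 1 = 2
steps(3) = steps(2) + steps(1) = 2 + 1 = 3
steps(4) = steps(3) + steps(2) = 3 + 2 = 5
steps(5) = steps(4) + steps(3) = 5 + 3 = 8
steps(6) = steps(5) + steps(4) = 8 + 5 = 13
steps(7) = steps(6) + steps(5) = 13 + 8 = 21
steps(8) = steps(7) + steps(6) = 21 + 13 = 34
steps(9) = steps(8) + steps(7) = 34 + 21 = 55
steps(10) = steps(9) + steps(8) = 55 + 34 = 89
steps(11) = steps(10) + steps(9) = 89 + 55 = 144
steps(12) = steps(11) + steps(10) = 144 + 89 = 233
steps(13) = steps(12) + steps(11) = 233 + 144 = 377

377


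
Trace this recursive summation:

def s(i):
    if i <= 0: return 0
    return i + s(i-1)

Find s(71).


s(71)
= 71 + 70 + 69 + 68 + 67 + 66 + 65 + 64 + 63 + 62 + 61 + 60 + 59 + 58 + 57 + 56 + 55 + 54 + 53 + 52 + 51 + 50 + 49 + 48 + 47 + 46 + 45 + 44 + 43 + 42 + 41 + 40 + 39 + 38 + 37 + 36 + 35 + 34 + 33 + 32 + 31 + 30 + 29 + 28 + 27 + 26 + 25 + 24 + 23 + 22 + 21 + 20 + 19 + 18 + 17 + 16 + 15 + 14 + 13 + 12 + 11 + 10 + 9 + 8 + 7 + 6 + 5 + 4 + 3 + 2 + 1 + s(0)
= 71 + 70 + 69 + 68 + 67 + 66 + 65 + 64 + 63 + 62 + 61 + 60 + 59 + 58 + 57 + 56 + 55 + 54 + 53 + 52 + 51 + 50 + 49 + 48 + 47 + 46 + 45 + 44 + 43 + 42 + 41 + 40 + 39 + 38 + 37 + 36 + 35 + 34 + 33 + 32 + 31 + 30 + 29 + 28 + 27 + 26 + 25 + 24 + 23 + 22 + 21 + 20 + 19 + 18 + 17 + 16 + 15 + 14 + 13 + 12 + 11 + 10 + 9 + 8 + 7 + 6 + 5 + 4 + 3 + 2 + 1 + 0
= 2556

2556


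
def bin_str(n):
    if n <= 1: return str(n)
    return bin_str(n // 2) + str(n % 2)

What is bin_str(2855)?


bin_str(2855) = bin_str(1427) + '1'
bin_str(1427) = bin_str(713) + '1'
bin_str(713) = bin_str(356) + '1'
bin_str(356) = bin_str(178) + '0'
bin_str(178) = bin_str(89) + '0'
bin_str(89) = bin_str(44) + '1'
bin_str(44) = bin_str(22) + '0'
bin_str(22) = bin_str(11) + '0'
bin_str(11) = bin_str(5) + '1'
bin_str(5) = bin_str(2) + '1'
bin_str(2) = bin_str(1) + '0'
bin_str(1) = '1'  (base case)
Concatenating: '1' + '0' + '1' + '1' + '0' + '0' + '1' + '0' + '0' + '1' + '1' + '1' = '101100100111'

101100100111


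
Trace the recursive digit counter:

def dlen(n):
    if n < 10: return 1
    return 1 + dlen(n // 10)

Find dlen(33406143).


dlen(33406143) = 1 + dlen(3340614)
dlen(3340614) = 1 + dlen(334061)
dlen(334061) = 1 + dlen(33406)
dlen(33406) = 1 + dlen(3340)
dlen(3340) = 1 + dlen(334)
dlen(334) = 1 + dlen(33)
dlen(33) = 1 + dlen(3)
dlen(3) = 1  (base case: 3 < 10)
Unwinding: 1 + 1 + 1 + 1 + 1 + 1 + 1 + 1 = 8

8


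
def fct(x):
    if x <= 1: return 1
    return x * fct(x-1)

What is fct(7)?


fct(7)
= 7 * fct(6)
= 7 * 6 * fct(5)
= 7 * 6 * 5 * fct(4)
= 7 * 6 * 5 * 4 * fct(3)
= 7 * 6 * 5 * 4 * 3 * fct(2)
= 7 * 6 * 5 * 4 * 3 * 2 * fct(1)
= 7 * 6 * 5 * 4 * 3 * 2 * 1
= 5040

5040


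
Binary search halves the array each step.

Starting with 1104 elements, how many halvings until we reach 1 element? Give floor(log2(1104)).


1104 / 2 = 552
552 / 2 = 276
276 / 2 = 138
138 / 2 = 69
69 / 2 = 34
34 / 2 = 17
17 / 2 = 8
8 / 2 = 4
4 / 2 = 2
2 / 2 = 1
Reached 1 after 10 halvings

10


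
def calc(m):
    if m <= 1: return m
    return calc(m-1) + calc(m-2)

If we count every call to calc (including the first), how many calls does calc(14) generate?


Let C(n) = total calls for calc(n)
C(0) = 1, C(1) = 1
C(2) = 1 + C(1) + C(0) = 1 + 1 + 1 = 3
C(3) = 1 + C(2) + C(1) = 1 + 3 + 1 = 5
C(4) = 1 + C(3) + C(2) = 1 + 5 + 3 = 9
C(5) = 1 + C(4) + C(3) = 1 + 9 + 5 = 15
C(6) = 1 + C(5) + C(4) = 1 + 15 + 9 = 25
C(7) = 1 + C(6) + C(5) = 1 + 25 + 15 = 41
C(8) = 1 + C(7) + C(6) = 1 + 41 + 25 = 67
C(9) = 1 + C(8) + C(7) = 1 + 67 + 41 = 109
C(10) = 1 + C(9) + C(8) = 1 + 109 + 67 = 177
C(11) = 1 + C(10) + C(9) = 1 + 177 + 109 = 287
C(12) = 1 + C(11) + C(10) = 1 + 287 + 177 = 465
C(13) = 1 + C(12) + C(11) = 1 + 465 + 287 = 753
C(14) = 1 + C(13) + C(12) = 1 + 753 + 465 = 1219

1219


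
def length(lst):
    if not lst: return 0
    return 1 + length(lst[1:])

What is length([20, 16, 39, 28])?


length([20, 16, 39, 28]) = 1 + length([16, 39, 28])
length([16, 39, 28]) = 1 + length([39, 28])
length([39, 28]) = 1 + length([28])
length([28]) = 1 + length([])
length([]) = 0  (base case)
Unwinding: 1 + 1 + 1 + 1 + 0 = 4

4


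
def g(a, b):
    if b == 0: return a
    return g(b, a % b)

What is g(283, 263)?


g(283, 263) = g(263, 20)
g(263, 20) = g(20, 3)
g(20, 3) = g(3, 2)
g(3, 2) = g(2, 1)
g(2, 1) = g(1, 0)
g(1, 0) = 1  (base case)

1


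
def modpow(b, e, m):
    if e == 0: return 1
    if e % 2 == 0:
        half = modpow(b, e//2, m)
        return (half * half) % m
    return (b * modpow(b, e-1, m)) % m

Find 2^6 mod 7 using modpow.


modpow(2, 6, 7): e is even, compute modpow(2, 3, 7)
  modpow(2, 3, 7): e is odd, compute modpow(2, 2, 7)
    modpow(2, 2, 7): e is even, compute modpow(2, 1, 7)
      modpow(2, 1, 7): e is odd, compute modpow(2, 0, 7)
        modpow(2, 0, 7) = 1
      (2 * 1) % 7 = 2
    half=2, (2*2) % 7 = 4
  (2 * 4) % 7 = 1
half=1, (1*1) % 7 = 1

1


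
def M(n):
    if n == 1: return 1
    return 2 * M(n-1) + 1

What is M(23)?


M(23) = 2 * M(22) + 1
M(22) = 2 * M(21) + 1
M(21) = 2 * M(20) + 1
M(20) = 2 * M(19) + 1
M(19) = 2 * M(18) + 1
M(18) = 2 * M(17) + 1
M(17) = 2 * M(16) + 1
M(16) = 2 * M(15) + 1
M(15) = 2 * M(14) + 1
M(14) = 2 * M(13) + 1
M(13) = 2 * M(12) + 1
M(12) = 2 * M(11) + 1
M(11) = 2 * M(10) + 1
M(10) = 2 * M(9) + 1
M(9) = 2 * M(8) + 1
M(8) = 2 * M(7) + 1
M(7) = 2 * M(6) + 1
M(6) = 2 * M(5) + 1
M(5) = 2 * M(4) + 1
M(4) = 2 * M(3) + 1
M(3) = 2 * M(2) + 1
M(2) = 2 * M(1) + 1
M(1) = 1  (base case)
M(2) = 2 * 1 + 1 = 3
M(3) = 2 * 3 + 1 = 7
M(4) = 2 * 7 + 1 = 15
M(5) = 2 * 15 + 1 = 31
M(6) = 2 * 31 + 1 = 63
M(7) = 2 * 63 + 1 = 127
M(8) = 2 * 127 + 1 = 255
M(9) = 2 * 255 + 1 = 511
M(10) = 2 * 511 + 1 = 1023
M(11) = 2 * 1023 + 1 = 2047
M(12) = 2 * 2047 + 1 = 4095
M(13) = 2 * 4095 + 1 = 8191
M(14) = 2 * 8191 + 1 = 16383
M(15) = 2 * 16383 + 1 = 32767
M(16) = 2 * 32767 + 1 = 65535
M(17) = 2 * 65535 + 1 = 131071
M(18) = 2 * 131071 + 1 = 262143
M(19) = 2 * 262143 + 1 = 524287
M(20) = 2 * 524287 + 1 = 1048575
M(21) = 2 * 1048575 + 1 = 2097151
M(22) = 2 * 2097151 + 1 = 4194303
M(23) = 2 * 4194303 + 1 = 8388607

8388607


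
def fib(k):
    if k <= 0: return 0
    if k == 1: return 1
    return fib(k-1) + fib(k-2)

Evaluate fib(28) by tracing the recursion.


Computing fib(28) bottom-up:
fib(0) = 0
fib(1) = 1
fib(2) = fib(1) + fib(0) = 1 + 0 = 1
fib(3) = fib(2) + fib(1) = 1 + 1 = 2
fib(4) = fib(3) + fib(2) = 2 + 1 = 3
fib(5) = fib(4) + fib(3) = 3 + 2 = 5
fib(6) = fib(5) + fib(4) = 5 + 3 = 8
fib(7) = fib(6) + fib(5) = 8 + 5 = 13
fib(8) = fib(7) + fib(6) = 13 + 8 = 21
fib(9) = fib(8) + fib(7) = 21 + 13 = 34
fib(10) = fib(9) + fib(8) = 34 + 21 = 55
fib(11) = fib(10) + fib(9) = 55 + 34 = 89
fib(12) = fib(11) + fib(10) = 89 + 55 = 144
fib(13) = fib(12) + fib(11) = 144 + 89 = 233
fib(14) = fib(13) + fib(12) = 233 + 144 = 377
fib(15) = fib(14) + fib(13) = 377 + 233 = 610
fib(16) = fib(15) + fib(14) = 610 + 377 = 987
fib(17) = fib(16) + fib(15) = 987 + 610 = 1597
fib(18) = fib(17) + fib(16) = 1597 + 987 = 2584
fib(19) = fib(18) + fib(17) = 2584 + 1597 = 4181
fib(20) = fib(19) + fib(18) = 4181 + 2584 = 6765
fib(21) = fib(20) + fib(19) = 6765 + 4181 = 10946
fib(22) = fib(21) + fib(20) = 10946 + 6765 = 17711
fib(23) = fib(22) + fib(21) = 17711 + 10946 = 28657
fib(24) = fib(23) + fib(22) = 28657 + 17711 = 46368
fib(25) = fib(24) + fib(23) = 46368 + 28657 = 75025
fib(26) = fib(25) + fib(24) = 75025 + 46368 = 121393
fib(27) = fib(26) + fib(25) = 121393 + 75025 = 196418
fib(28) = fib(27) + fib(26) = 196418 + 121393 = 317811

317811


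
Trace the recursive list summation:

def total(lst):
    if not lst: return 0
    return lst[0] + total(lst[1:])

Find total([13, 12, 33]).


total([13, 12, 33]) = 13 + total([12, 33])
total([12, 33]) = 12 + total([33])
total([33]) = 33 + total([])
total([]) = 0  (base case)
Total: 13 + 12 + 33 + 0 = 58

58


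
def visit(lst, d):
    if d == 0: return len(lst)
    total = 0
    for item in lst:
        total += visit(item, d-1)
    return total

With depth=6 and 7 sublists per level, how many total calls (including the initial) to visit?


At depth 0 (root): 1 call
At depth 1: each of 1 parents calls visit on 7 children = 7 calls
At depth 2: each of 7 parents calls visit on 7 children = 49 calls
At depth 3: each of 49 parents calls visit on 7 children = 343 calls
At depth 4: each of 343 parents calls visit on 7 children = 2401 calls
At depth 5: each of 2401 parents calls visit on 7 children = 16807 calls
At depth 6: each of 16807 parents calls visit on 7 children = 117649 calls
Total: 1 + 7 + 49 + 343 + 2401 + 16807 + 117649 = 137257

137257


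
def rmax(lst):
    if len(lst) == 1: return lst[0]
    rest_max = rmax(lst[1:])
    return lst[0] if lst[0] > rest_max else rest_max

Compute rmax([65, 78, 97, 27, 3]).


rmax([65, 78, 97, 27, 3]): compare 65 with rmax([78, 97, 27, 3])
rmax([78, 97, 27, 3]): compare 78 with rmax([97, 27, 3])
rmax([97, 27, 3]): compare 97 with rmax([27, 3])
rmax([27, 3]): compare 27 with rmax([3])
rmax([3]) = 3  (base case)
Compare 27 with 3 -> 27
Compare 97 with 27 -> 97
Compare 78 with 97 -> 97
Compare 65 with 97 -> 97

97


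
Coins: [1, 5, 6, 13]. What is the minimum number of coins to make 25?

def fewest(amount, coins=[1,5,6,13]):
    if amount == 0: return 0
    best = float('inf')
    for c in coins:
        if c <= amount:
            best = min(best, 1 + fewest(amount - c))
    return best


Building up with DP:
fewest(0) = 0
fewest(1) = min(1+fewest(0)=1+0=1) = 1
fewest(2) = min(1+fewest(1)=1+1=2) = 2
fewest(3) = min(1+fewest(2)=1+2=3) = 3
fewest(4) = min(1+fewest(3)=1+3=4) = 4
fewest(5) = min(1+fewest(4)=1+4=5, 1+fewest(0)=1+0=1) = 1
fewest(6) = min(1+fewest(5)=1+1=2, 1+fewest(1)=1+1=2, 1+fewest(0)=1+0=1) = 1
fewest(7) = min(1+fewest(6)=1+1=2, 1+fewest(2)=1+2=3, 1+fewest(1)=1+1=2) = 2
fewest(8) = min(1+fewest(7)=1+2=3, 1+fewest(3)=1+3=4, 1+fewest(2)=1+2=3) = 3
fewest(9) = min(1+fewest(8)=1+3=4, 1+fewest(4)=1+4=5, 1+fewest(3)=1+3=4) = 4
fewest(10) = min(1+fewest(9)=1+4=5, 1+fewest(5)=1+1=2, 1+fewest(4)=1+4=5) = 2
fewest(11) = min(1+fewest(10)=1+2=3, 1+fewest(6)=1+1=2, 1+fewest(5)=1+1=2) = 2
fewest(12) = min(1+fewest(11)=1+2=3, 1+fewest(7)=1+2=3, 1+fewest(6)=1+1=2) = 2
fewest(13) = min(1+fewest(12)=1+2=3, 1+fewest(8)=1+3=4, 1+fewest(7)=1+2=3, 1+fewest(0)=1+0=1) = 1
fewest(14) = min(1+fewest(13)=1+1=2, 1+fewest(9)=1+4=5, 1+fewest(8)=1+3=4, 1+fewest(1)=1+1=2) = 2
fewest(15) = min(1+fewest(14)=1+2=3, 1+fewest(10)=1+2=3, 1+fewest(9)=1+4=5, 1+fewest(2)=1+2=3) = 3
fewest(16) = min(1+fewest(15)=1+3=4, 1+fewest(11)=1+2=3, 1+fewest(10)=1+2=3, 1+fewest(3)=1+3=4) = 3
fewest(17) = min(1+fewest(16)=1+3=4, 1+fewest(12)=1+2=3, 1+fewest(11)=1+2=3, 1+fewest(4)=1+4=5) = 3
fewest(18) = min(1+fewest(17)=1+3=4, 1+fewest(13)=1+1=2, 1+fewest(12)=1+2=3, 1+fewest(5)=1+1=2) = 2
fewest(19) = min(1+fewest(18)=1+2=3, 1+fewest(14)=1+2=3, 1+fewest(13)=1+1=2, 1+fewest(6)=1+1=2) = 2
fewest(20) = min(1+fewest(19)=1+2=3, 1+fewest(15)=1+3=4, 1+fewest(14)=1+2=3, 1+fewest(7)=1+2=3) = 3
fewest(21) = min(1+fewest(20)=1+3=4, 1+fewest(16)=1+3=4, 1+fewest(15)=1+3=4, 1+fewest(8)=1+3=4) = 4
fewest(22) = min(1+fewest(21)=1+4=5, 1+fewest(17)=1+3=4, 1+fewest(16)=1+3=4, 1+fewest(9)=1+4=5) = 4
fewest(23) = min(1+fewest(22)=1+4=5, 1+fewest(18)=1+2=3, 1+fewest(17)=1+3=4, 1+fewest(10)=1+2=3) = 3
fewest(24) = min(1+fewest(23)=1+3=4, 1+fewest(19)=1+2=3, 1+fewest(18)=1+2=3, 1+fewest(11)=1+2=3) = 3
fewest(25) = min(1+fewest(24)=1+3=4, 1+fewest(20)=1+3=4, 1+fewest(19)=1+2=3, 1+fewest(12)=1+2=3) = 3

3


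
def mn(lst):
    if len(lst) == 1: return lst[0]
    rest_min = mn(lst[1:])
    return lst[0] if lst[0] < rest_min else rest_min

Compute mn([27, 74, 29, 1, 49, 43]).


mn([27, 74, 29, 1, 49, 43]): compare 27 with mn([74, 29, 1, 49, 43])
mn([74, 29, 1, 49, 43]): compare 74 with mn([29, 1, 49, 43])
mn([29, 1, 49, 43]): compare 29 with mn([1, 49, 43])
mn([1, 49, 43]): compare 1 with mn([49, 43])
mn([49, 43]): compare 49 with mn([43])
mn([43]) = 43  (base case)
Compare 49 with 43 -> 43
Compare 1 with 43 -> 1
Compare 29 with 1 -> 1
Compare 74 with 1 -> 1
Compare 27 with 1 -> 1

1


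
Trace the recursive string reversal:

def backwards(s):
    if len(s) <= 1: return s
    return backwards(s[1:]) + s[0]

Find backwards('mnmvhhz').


backwards('mnmvhhz') = backwards('nmvhhz') + 'm'
backwards('nmvhhz') = backwards('mvhhz') + 'n'
backwards('mvhhz') = backwards('vhhz') + 'm'
backwards('vhhz') = backwards('hhz') + 'v'
backwards('hhz') = backwards('hz') + 'h'
backwards('hz') = backwards('z') + 'h'
backwards('z') = 'z'  (base case)
Concatenating: 'z' + 'h' + 'h' + 'v' + 'm' + 'n' + 'm' = 'zhhvmnm'

zhhvmnm


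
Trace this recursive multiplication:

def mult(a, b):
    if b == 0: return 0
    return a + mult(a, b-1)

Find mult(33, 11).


mult(33, 11) = 33 + mult(33, 10)
mult(33, 10) = 33 + mult(33, 9)
mult(33, 9) = 33 + mult(33, 8)
mult(33, 8) = 33 + mult(33, 7)
mult(33, 7) = 33 + mult(33, 6)
mult(33, 6) = 33 + mult(33, 5)
mult(33, 5) = 33 + mult(33, 4)
mult(33, 4) = 33 + mult(33, 3)
mult(33, 3) = 33 + mult(33, 2)
mult(33, 2) = 33 + mult(33, 1)
mult(33, 1) = 33 + mult(33, 0)
mult(33, 0) = 0  (base case)
Total: 33 + 33 + 33 + 33 + 33 + 33 + 33 + 33 + 33 + 33 + 33 + 0 = 363

363


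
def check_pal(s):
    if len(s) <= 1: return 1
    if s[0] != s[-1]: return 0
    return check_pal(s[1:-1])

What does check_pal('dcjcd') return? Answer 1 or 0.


check_pal('dcjcd'): s[0]='d' == s[-1]='d' -> check check_pal('cjc')
check_pal('cjc'): s[0]='c' == s[-1]='c' -> check check_pal('j')
check_pal('j'): len <= 1 -> return 1  (base case)
Result: 1 (palindrome)

1


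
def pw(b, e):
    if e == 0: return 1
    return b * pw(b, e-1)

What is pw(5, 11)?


pw(5, 11)
= 5 * pw(5, 10)
= 5 * 5 * pw(5, 9)
= 5 * 5 * 5 * pw(5, 8)
= 5 * 5 * 5 * 5 * pw(5, 7)
= 5 * 5 * 5 * 5 * 5 * pw(5, 6)
= 5 * 5 * 5 * 5 * 5 * 5 * pw(5, 5)
= 5 * 5 * 5 * 5 * 5 * 5 * 5 * pw(5, 4)
= 5 * 5 * 5 * 5 * 5 * 5 * 5 * 5 * pw(5, 3)
= 5 * 5 * 5 * 5 * 5 * 5 * 5 * 5 * 5 * pw(5, 2)
= 5 * 5 * 5 * 5 * 5 * 5 * 5 * 5 * 5 * 5 * pw(5, 1)
= 5 * 5 * 5 * 5 * 5 * 5 * 5 * 5 * 5 * 5 * 5 * pw(5, 0)
= 5 * 5 * 5 * 5 * 5 * 5 * 5 * 5 * 5 * 5 * 5 * 1
= 48828125

48828125


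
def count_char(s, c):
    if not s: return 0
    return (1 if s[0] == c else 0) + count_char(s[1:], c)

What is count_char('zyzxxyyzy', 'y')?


s[0]='z' != 'y' -> 0
s[0]='y' == 'y' -> 1
s[0]='z' != 'y' -> 0
s[0]='x' != 'y' -> 0
s[0]='x' != 'y' -> 0
s[0]='y' == 'y' -> 1
s[0]='y' == 'y' -> 1
s[0]='z' != 'y' -> 0
s[0]='y' == 'y' -> 1
Sum: 0 + 1 + 0 + 0 + 0 + 1 + 1 + 0 + 1 = 4

4


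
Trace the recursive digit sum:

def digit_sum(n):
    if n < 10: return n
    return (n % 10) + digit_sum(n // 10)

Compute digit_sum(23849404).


digit_sum(23849404) = 4 + digit_sum(2384940)
digit_sum(2384940) = 0 + digit_sum(238494)
digit_sum(238494) = 4 + digit_sum(23849)
digit_sum(23849) = 9 + digit_sum(2384)
digit_sum(2384) = 4 + digit_sum(238)
digit_sum(238) = 8 + digit_sum(23)
digit_sum(23) = 3 + digit_sum(2)
digit_sum(2) = 2  (base case)
Total: 4 + 0 + 4 + 9 + 4 + 8 + 3 + 2 = 34

34


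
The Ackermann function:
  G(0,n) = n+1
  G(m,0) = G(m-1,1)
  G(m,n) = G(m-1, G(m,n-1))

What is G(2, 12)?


G(2, 12) = G(1, G(2, 11))
  G(2, 11) = G(1, G(2, 10))
    G(2, 10) = G(1, G(2, 9))
      G(2, 9) = G(1, G(2, 8))
        G(2, 8) = G(1, G(2, 7))
          G(2, 7) = G(1, G(2, 6))
          G(2, 6) = G(1, G(2, 5))
          G(2, 5) = G(1, G(2, 4))
          G(2, 4) = G(1, G(2, 3))
          G(2, 3) = G(1, G(2, 2))
          G(2, 2) = G(1, G(2, 1))
          G(2, 1) = G(1, G(2, 0))
          G(2, 0) = G(1, 1)
          G(1, 1) = G(0, G(1, 0))
          G(1, 0) = G(0, 1)
          G(0, 1) = 2
            = G(0, 2)
          G(0, 2) = 3
            = G(1, 3)
          G(1, 3) = G(0, G(1, 2))
          G(1, 2) = G(0, G(1, 1))
          G(1, 1) = G(0, G(1, 0))
          G(1, 0) = G(0, 1)
          G(0, 1) = 2
            = G(0, 2)
... (trace truncated)
Result: G(2, 12) = 27

27


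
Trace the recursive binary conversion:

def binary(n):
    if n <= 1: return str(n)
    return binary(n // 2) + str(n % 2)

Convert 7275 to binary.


binary(7275) = binary(3637) + '1'
binary(3637) = binary(1818) + '1'
binary(1818) = binary(909) + '0'
binary(909) = binary(454) + '1'
binary(454) = binary(227) + '0'
binary(227) = binary(113) + '1'
binary(113) = binary(56) + '1'
binary(56) = binary(28) + '0'
binary(28) = binary(14) + '0'
binary(14) = binary(7) + '0'
binary(7) = binary(3) + '1'
binary(3) = binary(1) + '1'
binary(1) = '1'  (base case)
Concatenating: '1' + '1' + '1' + '0' + '0' + '0' + '1' + '1' + '0' + '1' + '0' + '1' + '1' = '1110001101011'

1110001101011


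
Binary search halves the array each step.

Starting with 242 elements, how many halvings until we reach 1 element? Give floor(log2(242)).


242 / 2 = 121
121 / 2 = 60
60 / 2 = 30
30 / 2 = 15
15 / 2 = 7
7 / 2 = 3
3 / 2 = 1
Reached 1 after 7 halvings

7


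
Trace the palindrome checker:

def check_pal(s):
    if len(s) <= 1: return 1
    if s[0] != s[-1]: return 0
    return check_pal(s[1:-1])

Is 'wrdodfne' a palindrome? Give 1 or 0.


check_pal('wrdodfne'): s[0]='w' != s[-1]='e' -> return 0
Result: 0 (not a palindrome)

0


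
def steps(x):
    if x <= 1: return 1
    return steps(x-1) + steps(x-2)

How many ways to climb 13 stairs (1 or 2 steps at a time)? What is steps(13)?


Building up from base cases:
steps(0) = 1
steps(1) = 1
steps(2) = steps(1) + steps(0) = 1 + 1 = 2
steps(3) = steps(2) + steps(1) = 2 + 1 = 3
steps(4) = steps(3) + steps(2) = 3 + 2 = 5
steps(5) = steps(4) + steps(3) = 5 + 3 = 8
steps(6) = steps(5) + steps(4) = 8 + 5 = 13
steps(7) = steps(6) + steps(5) = 13 + 8 = 21
steps(8) = steps(7) + steps(6) = 21 + 13 = 34
steps(9) = steps(8) + steps(7) = 34 + 21 = 55
steps(10) = steps(9) + steps(8) = 55 + 34 = 89
steps(11) = steps(10) + steps(9) = 89 + 55 = 144
steps(12) = steps(11) + steps(10) = 144 + 89 = 233
steps(13) = steps(12) + steps(11) = 233 + 144 = 377

377


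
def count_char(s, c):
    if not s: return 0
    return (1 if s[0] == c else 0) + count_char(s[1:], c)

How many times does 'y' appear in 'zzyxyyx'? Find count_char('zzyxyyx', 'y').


s[0]='z' != 'y' -> 0
s[0]='z' != 'y' -> 0
s[0]='y' == 'y' -> 1
s[0]='x' != 'y' -> 0
s[0]='y' == 'y' -> 1
s[0]='y' == 'y' -> 1
s[0]='x' != 'y' -> 0
Sum: 0 + 0 + 1 + 0 + 1 + 1 + 0 = 3

3


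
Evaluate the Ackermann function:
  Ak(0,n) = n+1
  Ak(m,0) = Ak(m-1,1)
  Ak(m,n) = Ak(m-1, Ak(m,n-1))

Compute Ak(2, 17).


Ak(2, 17) = Ak(1, Ak(2, 16))
  Ak(2, 16) = Ak(1, Ak(2, 15))
    Ak(2, 15) = Ak(1, Ak(2, 14))
      Ak(2, 14) = Ak(1, Ak(2, 13))
        Ak(2, 13) = Ak(1, Ak(2, 12))
          Ak(2, 12) = Ak(1, Ak(2, 11))
          Ak(2, 11) = Ak(1, Ak(2, 10))
          Ak(2, 10) = Ak(1, Ak(2, 9))
          Ak(2, 9) = Ak(1, Ak(2, 8))
          Ak(2, 8) = Ak(1, Ak(2, 7))
          Ak(2, 7) = Ak(1, Ak(2, 6))
          Ak(2, 6) = Ak(1, Ak(2, 5))
          Ak(2, 5) = Ak(1, Ak(2, 4))
          Ak(2, 4) = Ak(1, Ak(2, 3))
          Ak(2, 3) = Ak(1, Ak(2, 2))
          Ak(2, 2) = Ak(1, Ak(2, 1))
          Ak(2, 1) = Ak(1, Ak(2, 0))
          Ak(2, 0) = Ak(1, 1)
          Ak(1, 1) = Ak(0, Ak(1, 0))
          Ak(1, 0) = Ak(0, 1)
          Ak(0, 1) = 2
            = Ak(0, 2)
          Ak(0, 2) = 3
            = Ak(1, 3)
          Ak(1, 3) = Ak(0, Ak(1, 2))
... (trace truncated)
Result: Ak(2, 17) = 37

37


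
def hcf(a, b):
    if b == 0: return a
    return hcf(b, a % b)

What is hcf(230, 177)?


hcf(230, 177) = hcf(177, 53)
hcf(177, 53) = hcf(53, 18)
hcf(53, 18) = hcf(18, 17)
hcf(18, 17) = hcf(17, 1)
hcf(17, 1) = hcf(1, 0)
hcf(1, 0) = 1  (base case)

1


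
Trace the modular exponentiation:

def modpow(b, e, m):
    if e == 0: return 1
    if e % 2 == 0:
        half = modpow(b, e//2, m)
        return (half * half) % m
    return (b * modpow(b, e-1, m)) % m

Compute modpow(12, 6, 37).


modpow(12, 6, 37): e is even, compute modpow(12, 3, 37)
  modpow(12, 3, 37): e is odd, compute modpow(12, 2, 37)
    modpow(12, 2, 37): e is even, compute modpow(12, 1, 37)
      modpow(12, 1, 37): e is odd, compute modpow(12, 0, 37)
        modpow(12, 0, 37) = 1
      (12 * 1) % 37 = 12
    half=12, (12*12) % 37 = 33
  (12 * 33) % 37 = 26
half=26, (26*26) % 37 = 10

10


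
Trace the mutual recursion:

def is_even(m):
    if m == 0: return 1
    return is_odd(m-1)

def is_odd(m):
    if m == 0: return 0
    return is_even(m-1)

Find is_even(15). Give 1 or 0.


is_even(15) = is_odd(14)
is_odd(14) = is_even(13)
is_even(13) = is_odd(12)
is_odd(12) = is_even(11)
is_even(11) = is_odd(10)
is_odd(10) = is_even(9)
is_even(9) = is_odd(8)
is_odd(8) = is_even(7)
is_even(7) = is_odd(6)
is_odd(6) = is_even(5)
is_even(5) = is_odd(4)
is_odd(4) = is_even(3)
is_even(3) = is_odd(2)
is_odd(2) = is_even(1)
is_even(1) = is_odd(0)
is_odd(0) = 0  (base case)
Result: 0

0


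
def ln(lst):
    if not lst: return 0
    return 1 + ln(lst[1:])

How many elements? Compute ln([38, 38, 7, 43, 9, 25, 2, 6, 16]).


ln([38, 38, 7, 43, 9, 25, 2, 6, 16]) = 1 + ln([38, 7, 43, 9, 25, 2, 6, 16])
ln([38, 7, 43, 9, 25, 2, 6, 16]) = 1 + ln([7, 43, 9, 25, 2, 6, 16])
ln([7, 43, 9, 25, 2, 6, 16]) = 1 + ln([43, 9, 25, 2, 6, 16])
ln([43, 9, 25, 2, 6, 16]) = 1 + ln([9, 25, 2, 6, 16])
ln([9, 25, 2, 6, 16]) = 1 + ln([25, 2, 6, 16])
ln([25, 2, 6, 16]) = 1 + ln([2, 6, 16])
ln([2, 6, 16]) = 1 + ln([6, 16])
ln([6, 16]) = 1 + ln([16])
ln([16]) = 1 + ln([])
ln([]) = 0  (base case)
Unwinding: 1 + 1 + 1 + 1 + 1 + 1 + 1 + 1 + 1 + 0 = 9

9


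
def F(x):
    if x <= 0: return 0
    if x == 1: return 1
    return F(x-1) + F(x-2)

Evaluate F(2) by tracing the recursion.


Computing F(2) bottom-up:
F(0) = 0
F(1) = 1
F(2) = F(1) + F(0) = 1 + 0 = 1

1


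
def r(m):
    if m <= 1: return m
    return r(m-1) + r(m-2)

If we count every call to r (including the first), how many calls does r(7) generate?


Let C(n) = total calls for r(n)
C(0) = 1, C(1) = 1
C(2) = 1 + C(1) + C(0) = 1 + 1 + 1 = 3
C(3) = 1 + C(2) + C(1) = 1 + 3 + 1 = 5
C(4) = 1 + C(3) + C(2) = 1 + 5 + 3 = 9
C(5) = 1 + C(4) + C(3) = 1 + 9 + 5 = 15
C(6) = 1 + C(5) + C(4) = 1 + 15 + 9 = 25
C(7) = 1 + C(6) + C(5) = 1 + 25 + 15 = 41

41


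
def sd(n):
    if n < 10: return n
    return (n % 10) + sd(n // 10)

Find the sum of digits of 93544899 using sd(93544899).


sd(93544899) = 9 + sd(9354489)
sd(9354489) = 9 + sd(935448)
sd(935448) = 8 + sd(93544)
sd(93544) = 4 + sd(9354)
sd(9354) = 4 + sd(935)
sd(935) = 5 + sd(93)
sd(93) = 3 + sd(9)
sd(9) = 9  (base case)
Total: 9 + 9 + 8 + 4 + 4 + 5 + 3 + 9 = 51

51


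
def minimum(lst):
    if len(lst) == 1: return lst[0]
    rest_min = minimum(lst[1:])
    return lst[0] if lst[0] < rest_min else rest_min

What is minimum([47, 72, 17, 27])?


minimum([47, 72, 17, 27]): compare 47 with minimum([72, 17, 27])
minimum([72, 17, 27]): compare 72 with minimum([17, 27])
minimum([17, 27]): compare 17 with minimum([27])
minimum([27]) = 27  (base case)
Compare 17 with 27 -> 17
Compare 72 with 17 -> 17
Compare 47 with 17 -> 17

17
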